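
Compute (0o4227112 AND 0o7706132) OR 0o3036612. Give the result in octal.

0o7236712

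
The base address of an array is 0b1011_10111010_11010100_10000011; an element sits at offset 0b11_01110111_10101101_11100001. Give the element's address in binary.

0b1111001100101000001001100100

Add column by column in base 2, right to left:
  1+1 = 0 carry 1
  1+0+1 = 0 carry 1
  0+0+1 = 1
  0+0 = 0
  0+0 = 0
  0+1 = 1
  0+1 = 1
  1+1 = 0 carry 1
  0+1+1 = 0 carry 1
  0+0+1 = 1
  1+1 = 0 carry 1
  0+1+1 = 0 carry 1
  1+0+1 = 0 carry 1
  0+1+1 = 0 carry 1
  1+0+1 = 0 carry 1
  1+1+1 = 1 carry 1
  0+1+1 = 0 carry 1
  1+1+1 = 1 carry 1
  0+1+1 = 0 carry 1
  1+0+1 = 0 carry 1
  1+1+1 = 1 carry 1
  1+1+1 = 1 carry 1
  0+1+1 = 0 carry 1
  1+0+1 = 0 carry 1
  1+1+1 = 1 carry 1
  1+1+1 = 1 carry 1
  0+0+1 = 1
  1+0 = 1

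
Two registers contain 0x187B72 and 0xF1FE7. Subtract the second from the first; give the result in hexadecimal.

Subtract column by column in base 16:
  2-7 → B (borrow)
  7-E-1 → 8 (borrow)
  B-F-1 → B (borrow)
  7-1-1 → 5
  8-F → 9 (borrow)
  1-0-1 → 0

0x95B8B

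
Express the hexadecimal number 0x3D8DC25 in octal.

Expand each hex digit to 4 bits: 3=0011 D=1101 8=1000 D=1101 C=1100 2=0010 5=0101.
Group the bits in threes: 011 110 110 001 101 110 000 100 101 → 366156045.

0o366156045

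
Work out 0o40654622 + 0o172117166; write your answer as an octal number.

0o232774010

Add column by column in base 8, right to left:
  2+6 = 0 carry 1
  2+6+1 = 1 carry 1
  6+1+1 = 0 carry 1
  4+7+1 = 4 carry 1
  5+1+1 = 7
  6+1 = 7
  0+2 = 2
  4+7 = 3 carry 1
  0+1+1 = 2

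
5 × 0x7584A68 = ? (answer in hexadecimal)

0x24B97408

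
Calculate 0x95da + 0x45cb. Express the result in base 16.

Add column by column in base 16, right to left:
  a+b = 5 carry 1
  d+c+1 = a carry 1
  5+5+1 = b
  9+4 = d

0xdba5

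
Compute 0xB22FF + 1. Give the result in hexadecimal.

0xB2300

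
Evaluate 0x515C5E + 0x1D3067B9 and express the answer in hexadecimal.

0x1D81C417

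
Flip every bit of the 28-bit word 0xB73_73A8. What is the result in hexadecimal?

0x48C8C57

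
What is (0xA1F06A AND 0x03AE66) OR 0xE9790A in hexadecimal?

0xE9F96A

0xA1F06A AND 0x03AE66 = 0x01A062.
Then OR with 0xE9790A.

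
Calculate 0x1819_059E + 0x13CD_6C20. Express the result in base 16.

0x2BE671BE

Add column by column in base 16, right to left:
  E+0 = E
  9+2 = B
  5+C = 1 carry 1
  0+6+1 = 7
  9+D = 6 carry 1
  1+C+1 = E
  8+3 = B
  1+1 = 2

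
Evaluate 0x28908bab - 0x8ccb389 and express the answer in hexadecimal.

0x1fc3d822

Subtract column by column in base 16:
  b-9 → 2
  a-8 → 2
  b-3 → 8
  8-b → d (borrow)
  0-c-1 → 3 (borrow)
  9-c-1 → c (borrow)
  8-8-1 → f (borrow)
  2-0-1 → 1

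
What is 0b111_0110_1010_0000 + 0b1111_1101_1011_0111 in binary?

0b10111010001010111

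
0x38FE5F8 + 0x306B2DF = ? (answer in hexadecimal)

0x69698D7

Add column by column in base 16, right to left:
  8+F = 7 carry 1
  F+D+1 = D carry 1
  5+2+1 = 8
  E+B = 9 carry 1
  F+6+1 = 6 carry 1
  8+0+1 = 9
  3+3 = 6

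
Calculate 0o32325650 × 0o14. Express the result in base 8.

Multiply each base-8 digit by 12, carrying:
  0×12 = 0 → write 0
  5×12 = 60 → write 4 carry 7
  6×12+7 = 79 → write 7 carry 9
  5×12+9 = 69 → write 5 carry 8
  2×12+8 = 32 → write 0 carry 4
  3×12+4 = 40 → write 0 carry 5
  2×12+5 = 29 → write 5 carry 3
  3×12+3 = 39 → write 7 carry 4
  remaining carry: 4

0o475005740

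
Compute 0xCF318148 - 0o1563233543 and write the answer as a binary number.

0xCF318148 = 0b11001111001100011000000101001000 in binary.
0o1563233543 = 0b1101110011010011011101100011 in binary.
Subtract column by column in base 2:
  0-1 → 1 (borrow)
  0-1-1 → 0 (borrow)
  0-0-1 → 1 (borrow)
  1-0-1 → 0
  0-0 → 0
  0-1 → 1 (borrow)
  1-1-1 → 1 (borrow)
  0-0-1 → 1 (borrow)
  1-1-1 → 1 (borrow)
  0-1-1 → 0 (borrow)
  0-1-1 → 0 (borrow)
  0-0-1 → 1 (borrow)
  0-1-1 → 0 (borrow)
  0-1-1 → 0 (borrow)
  0-0-1 → 1 (borrow)
  1-0-1 → 0
  1-1 → 0
  0-0 → 0
  0-1 → 1 (borrow)
  0-1-1 → 0 (borrow)
  1-0-1 → 0
  1-0 → 1
  0-1 → 1 (borrow)
  0-1-1 → 0 (borrow)
  1-1-1 → 1 (borrow)
  1-0-1 → 0
  1-1 → 0
  1-1 → 0
  0-0 → 0
  0-0 → 0
  1-0 → 1
  1-0 → 1

0b11000001011001000100100111100101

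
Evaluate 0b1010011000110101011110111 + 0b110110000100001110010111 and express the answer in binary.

Add column by column in base 2, right to left:
  1+1 = 0 carry 1
  1+1+1 = 1 carry 1
  1+1+1 = 1 carry 1
  0+0+1 = 1
  1+1 = 0 carry 1
  1+0+1 = 0 carry 1
  1+0+1 = 0 carry 1
  1+1+1 = 1 carry 1
  0+1+1 = 0 carry 1
  1+1+1 = 1 carry 1
  0+0+1 = 1
  1+0 = 1
  0+0 = 0
  1+0 = 1
  1+1 = 0 carry 1
  0+0+1 = 1
  0+0 = 0
  0+0 = 0
  1+0 = 1
  1+1 = 0 carry 1
  0+1+1 = 0 carry 1
  0+0+1 = 1
  1+1 = 0 carry 1
  0+1+1 = 0 carry 1
  1+0+1 = 0 carry 1
  final carry 1

0b10001001001010111010001110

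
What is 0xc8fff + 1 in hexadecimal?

The trailing 3 digits are F (max in base 16), so adding 1 cascades: they roll to 0 and the next digit up increments.

0xc9000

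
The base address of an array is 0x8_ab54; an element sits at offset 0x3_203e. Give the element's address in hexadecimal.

Add column by column in base 16, right to left:
  4+e = 2 carry 1
  5+3+1 = 9
  b+0 = b
  a+2 = c
  8+3 = b

0xbcb92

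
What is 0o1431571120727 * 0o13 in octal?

Multiply each base-8 digit by 11, carrying:
  7×11 = 77 → write 5 carry 9
  2×11+9 = 31 → write 7 carry 3
  7×11+3 = 80 → write 0 carry 10
  0×11+10 = 10 → write 2 carry 1
  2×11+1 = 23 → write 7 carry 2
  1×11+2 = 13 → write 5 carry 1
  1×11+1 = 12 → write 4 carry 1
  7×11+1 = 78 → write 6 carry 9
  5×11+9 = 64 → write 0 carry 8
  1×11+8 = 19 → write 3 carry 2
  3×11+2 = 35 → write 3 carry 4
  4×11+4 = 48 → write 0 carry 6
  1×11+6 = 17 → write 1 carry 2
  remaining carry: 2

0o21033064572075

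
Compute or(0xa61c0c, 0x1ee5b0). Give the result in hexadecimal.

0xbefdbc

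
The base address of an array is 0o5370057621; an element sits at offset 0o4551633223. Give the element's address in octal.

Add column by column in base 8, right to left:
  1+3 = 4
  2+2 = 4
  6+2 = 0 carry 1
  7+3+1 = 3 carry 1
  5+3+1 = 1 carry 1
  0+6+1 = 7
  0+1 = 1
  7+5 = 4 carry 1
  3+5+1 = 1 carry 1
  5+4+1 = 2 carry 1
  final carry 1

0o12141713044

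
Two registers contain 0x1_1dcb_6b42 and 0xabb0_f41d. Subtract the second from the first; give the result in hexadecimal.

Subtract column by column in base 16:
  2-d → 5 (borrow)
  4-1-1 → 2
  b-4 → 7
  6-f → 7 (borrow)
  b-0-1 → a
  c-b → 1
  d-b → 2
  1-a → 7 (borrow)
  1-0-1 → 0

0x721a7725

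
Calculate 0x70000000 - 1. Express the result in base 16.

0x6FFFFFFF

The trailing 7 digits are 0, so subtracting 1 borrows through: they become F and the next digit up decrements.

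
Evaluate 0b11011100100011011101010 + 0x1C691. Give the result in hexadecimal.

0x700D7B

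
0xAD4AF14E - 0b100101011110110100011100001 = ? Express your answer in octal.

0o25046704155

0xAD4AF14E = 0o25522570516 in octal.
0b100101011110110100011100001 = 0o453664341 in octal.
Subtract column by column in base 8:
  6-1 → 5
  1-4 → 5 (borrow)
  5-3-1 → 1
  0-4 → 4 (borrow)
  7-6-1 → 0
  5-6 → 7 (borrow)
  2-3-1 → 6 (borrow)
  2-5-1 → 4 (borrow)
  5-4-1 → 0
  5-0 → 5
  2-0 → 2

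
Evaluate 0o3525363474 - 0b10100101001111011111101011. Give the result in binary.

0b11010110000001110111101010001

0o3525363474 = 0b11101010101011110011100111100 in binary.
Subtract column by column in base 2:
  0-1 → 1 (borrow)
  0-1-1 → 0 (borrow)
  1-0-1 → 0
  1-1 → 0
  1-0 → 1
  1-1 → 0
  0-1 → 1 (borrow)
  0-1-1 → 0 (borrow)
  1-1-1 → 1 (borrow)
  1-1-1 → 1 (borrow)
  1-1-1 → 1 (borrow)
  0-0-1 → 1 (borrow)
  0-1-1 → 0 (borrow)
  1-1-1 → 1 (borrow)
  1-1-1 → 1 (borrow)
  1-1-1 → 1 (borrow)
  1-0-1 → 0
  0-0 → 0
  1-1 → 0
  0-0 → 0
  1-1 → 0
  0-0 → 0
  1-0 → 1
  0-1 → 1 (borrow)
  1-0-1 → 0
  0-1 → 1 (borrow)
  1-0-1 → 0
  1-0 → 1
  1-0 → 1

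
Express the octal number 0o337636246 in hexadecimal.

0x37F3CA6

Each octal digit is 3 bits: 3=011 3=011 7=111 6=110 3=011 6=110 2=010 4=100 6=110.
Group the bits into nibbles: 0011 0111 1111 0011 1100 1010 0110 → 37F3CA6.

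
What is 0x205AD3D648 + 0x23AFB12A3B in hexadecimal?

0x440A850083

Add column by column in base 16, right to left:
  8+B = 3 carry 1
  4+3+1 = 8
  6+A = 0 carry 1
  D+2+1 = 0 carry 1
  3+1+1 = 5
  D+B = 8 carry 1
  A+F+1 = A carry 1
  5+A+1 = 0 carry 1
  0+3+1 = 4
  2+2 = 4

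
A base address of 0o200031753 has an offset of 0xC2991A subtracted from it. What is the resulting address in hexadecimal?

0o200031753 = 0x20033EB in hexadecimal.
Subtract column by column in base 16:
  B-A → 1
  E-1 → D
  3-9 → A (borrow)
  3-9-1 → 9 (borrow)
  0-2-1 → D (borrow)
  0-C-1 → 3 (borrow)
  2-0-1 → 1

0x13D9AD1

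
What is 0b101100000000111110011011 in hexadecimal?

0xB00F9B

Group the bits into nibbles: 1011 0000 0000 1111 1001 1011 → B00F9B.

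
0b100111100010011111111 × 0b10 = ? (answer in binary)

0b1001111000100111111110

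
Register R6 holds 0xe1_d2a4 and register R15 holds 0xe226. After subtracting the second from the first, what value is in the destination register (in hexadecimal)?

Subtract column by column in base 16:
  4-6 → e (borrow)
  a-2-1 → 7
  2-2 → 0
  d-e → f (borrow)
  1-0-1 → 0
  e-0 → e

0xe0f07e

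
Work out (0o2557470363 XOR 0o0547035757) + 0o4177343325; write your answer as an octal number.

First 0o2557470363 XOR 0o0547035757 = 0o2010445434.
Add column by column in base 8, right to left:
  4+5 = 1 carry 1
  3+2+1 = 6
  4+3 = 7
  5+3 = 0 carry 1
  4+4+1 = 1 carry 1
  4+3+1 = 0 carry 1
  0+7+1 = 0 carry 1
  1+7+1 = 1 carry 1
  0+1+1 = 2
  2+4 = 6

0o6210010761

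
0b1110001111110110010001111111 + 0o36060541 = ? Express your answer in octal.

0b1110001111110110010001111111 = 0o1617662177 in octal.
Add column by column in base 8, right to left:
  7+1 = 0 carry 1
  7+4+1 = 4 carry 1
  1+5+1 = 7
  2+0 = 2
  6+6 = 4 carry 1
  6+0+1 = 7
  7+6 = 5 carry 1
  1+3+1 = 5
  6+0 = 6
  1+0 = 1

0o1655742740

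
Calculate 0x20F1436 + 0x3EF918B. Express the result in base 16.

0x5FEA5C1

Add column by column in base 16, right to left:
  6+B = 1 carry 1
  3+8+1 = C
  4+1 = 5
  1+9 = A
  F+F = E carry 1
  0+E+1 = F
  2+3 = 5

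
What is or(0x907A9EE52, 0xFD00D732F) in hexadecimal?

OR each hex digit independently (no carries):
  9|F=F, 0|D=D, 7|0=7, A|0=A, 9|D=D, E|7=F, E|3=F, 5|2=7, 2|F=F

0xFD7ADFF7F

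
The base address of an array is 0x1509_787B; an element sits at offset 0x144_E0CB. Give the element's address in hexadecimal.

Add column by column in base 16, right to left:
  B+B = 6 carry 1
  7+C+1 = 4 carry 1
  8+0+1 = 9
  7+E = 5 carry 1
  9+4+1 = E
  0+4 = 4
  5+1 = 6
  1+0 = 1

0x164E5946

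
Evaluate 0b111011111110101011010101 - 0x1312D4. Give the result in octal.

0o67154001

0b111011111110101011010101 = 0o73765325 in octal.
0x1312D4 = 0o4611324 in octal.
Subtract column by column in base 8:
  5-4 → 1
  2-2 → 0
  3-3 → 0
  5-1 → 4
  6-1 → 5
  7-6 → 1
  3-4 → 7 (borrow)
  7-0-1 → 6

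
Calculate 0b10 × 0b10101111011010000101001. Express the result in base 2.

Multiply each base-2 digit by 2, carrying:
  1×2 = 2 → write 0 carry 1
  0×2+1 = 1 → write 1
  0×2 = 0 → write 0
  1×2 = 2 → write 0 carry 1
  0×2+1 = 1 → write 1
  1×2 = 2 → write 0 carry 1
  0×2+1 = 1 → write 1
  0×2 = 0 → write 0
  0×2 = 0 → write 0
  0×2 = 0 → write 0
  1×2 = 2 → write 0 carry 1
  0×2+1 = 1 → write 1
  1×2 = 2 → write 0 carry 1
  1×2+1 = 3 → write 1 carry 1
  0×2+1 = 1 → write 1
  1×2 = 2 → write 0 carry 1
  1×2+1 = 3 → write 1 carry 1
  1×2+1 = 3 → write 1 carry 1
  1×2+1 = 3 → write 1 carry 1
  0×2+1 = 1 → write 1
  1×2 = 2 → write 0 carry 1
  0×2+1 = 1 → write 1
  1×2 = 2 → write 0 carry 1
  remaining carry: 1

0b101011110110100001010010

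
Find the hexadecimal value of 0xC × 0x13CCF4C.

Multiply each base-16 digit by 12, carrying:
  C×12 = 144 → write 0 carry 9
  4×12+9 = 57 → write 9 carry 3
  F×12+3 = 183 → write 7 carry 11
  C×12+11 = 155 → write B carry 9
  C×12+9 = 153 → write 9 carry 9
  3×12+9 = 45 → write D carry 2
  1×12+2 = 14 → write E

0xED9B790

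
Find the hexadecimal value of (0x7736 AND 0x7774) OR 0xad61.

0x7736 AND 0x7774 = 0x7734.
Then OR with 0xad61.

0xff75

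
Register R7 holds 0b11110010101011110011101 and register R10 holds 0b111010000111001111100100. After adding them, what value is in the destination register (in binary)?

0b1011000011100101110000001

Add column by column in base 2, right to left:
  1+0 = 1
  0+0 = 0
  1+1 = 0 carry 1
  1+0+1 = 0 carry 1
  1+0+1 = 0 carry 1
  0+1+1 = 0 carry 1
  0+1+1 = 0 carry 1
  1+1+1 = 1 carry 1
  1+1+1 = 1 carry 1
  1+1+1 = 1 carry 1
  1+0+1 = 0 carry 1
  0+0+1 = 1
  1+1 = 0 carry 1
  0+1+1 = 0 carry 1
  1+1+1 = 1 carry 1
  0+0+1 = 1
  1+0 = 1
  0+0 = 0
  0+0 = 0
  1+1 = 0 carry 1
  1+0+1 = 0 carry 1
  1+1+1 = 1 carry 1
  1+1+1 = 1 carry 1
  0+1+1 = 0 carry 1
  final carry 1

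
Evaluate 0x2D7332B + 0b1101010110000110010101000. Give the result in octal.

0x2D7332B = 0o265631453 in octal.
0b1101010110000110010101000 = 0o152606250 in octal.
Add column by column in base 8, right to left:
  3+0 = 3
  5+5 = 2 carry 1
  4+2+1 = 7
  1+6 = 7
  3+0 = 3
  6+6 = 4 carry 1
  5+2+1 = 0 carry 1
  6+5+1 = 4 carry 1
  2+1+1 = 4

0o440437723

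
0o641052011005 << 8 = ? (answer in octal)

0o320425004402400

8 bits is not a whole number of base-8 digits; in binary: 110100001000101010000001001000000101 << 8 = 11010000100010101000000100100000010100000000.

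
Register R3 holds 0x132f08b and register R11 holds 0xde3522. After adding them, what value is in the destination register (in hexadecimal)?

0x21125ad

Add column by column in base 16, right to left:
  b+2 = d
  8+2 = a
  0+5 = 5
  f+3 = 2 carry 1
  2+e+1 = 1 carry 1
  3+d+1 = 1 carry 1
  1+0+1 = 2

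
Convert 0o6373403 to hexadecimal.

0x19f703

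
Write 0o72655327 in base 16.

0xeb5ad7

Each octal digit is 3 bits: 7=111 2=010 6=110 5=101 5=101 3=011 2=010 7=111.
Group the bits into nibbles: 1110 1011 0101 1010 1101 0111 → eb5ad7.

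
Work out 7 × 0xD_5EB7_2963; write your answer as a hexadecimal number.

Multiply each base-16 digit by 7, carrying:
  3×7 = 21 → write 5 carry 1
  6×7+1 = 43 → write B carry 2
  9×7+2 = 65 → write 1 carry 4
  2×7+4 = 18 → write 2 carry 1
  7×7+1 = 50 → write 2 carry 3
  B×7+3 = 80 → write 0 carry 5
  E×7+5 = 103 → write 7 carry 6
  5×7+6 = 41 → write 9 carry 2
  D×7+2 = 93 → write D carry 5
  remaining carry: 5

0x5D970221B5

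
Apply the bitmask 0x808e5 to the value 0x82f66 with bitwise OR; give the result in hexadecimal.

0x82fe7

OR each hex digit independently (no carries):
  8|8=8, 2|0=2, f|8=f, 6|e=e, 6|5=7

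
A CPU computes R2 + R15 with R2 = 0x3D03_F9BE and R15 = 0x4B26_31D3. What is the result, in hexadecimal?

Add column by column in base 16, right to left:
  E+3 = 1 carry 1
  B+D+1 = 9 carry 1
  9+1+1 = B
  F+3 = 2 carry 1
  3+6+1 = A
  0+2 = 2
  D+B = 8 carry 1
  3+4+1 = 8

0x882A2B91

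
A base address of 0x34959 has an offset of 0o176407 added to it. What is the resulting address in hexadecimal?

0x44660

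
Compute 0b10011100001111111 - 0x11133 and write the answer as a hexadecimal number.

0x274C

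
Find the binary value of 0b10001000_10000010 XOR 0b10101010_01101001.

0b0010001011101011

XOR bit by bit (1 where the bits differ):
  1000100010000010
^ 1010101001101001
= 0010001011101011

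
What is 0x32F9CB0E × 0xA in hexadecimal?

0x1FDC1EE8C

Multiply each base-16 digit by 10, carrying:
  E×10 = 140 → write C carry 8
  0×10+8 = 8 → write 8
  B×10 = 110 → write E carry 6
  C×10+6 = 126 → write E carry 7
  9×10+7 = 97 → write 1 carry 6
  F×10+6 = 156 → write C carry 9
  2×10+9 = 29 → write D carry 1
  3×10+1 = 31 → write F carry 1
  remaining carry: 1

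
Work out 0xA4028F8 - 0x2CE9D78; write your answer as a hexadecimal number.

0x7718B80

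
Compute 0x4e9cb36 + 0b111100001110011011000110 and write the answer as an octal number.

0o566530774

0x4e9cb36 = 0o472345466 in octal.
0b111100001110011011000110 = 0o74163306 in octal.
Add column by column in base 8, right to left:
  6+6 = 4 carry 1
  6+0+1 = 7
  4+3 = 7
  5+3 = 0 carry 1
  4+6+1 = 3 carry 1
  3+1+1 = 5
  2+4 = 6
  7+7 = 6 carry 1
  4+0+1 = 5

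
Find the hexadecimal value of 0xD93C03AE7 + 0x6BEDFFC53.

0x1452A0373A

Add column by column in base 16, right to left:
  7+3 = A
  E+5 = 3 carry 1
  A+C+1 = 7 carry 1
  3+F+1 = 3 carry 1
  0+F+1 = 0 carry 1
  C+D+1 = A carry 1
  3+E+1 = 2 carry 1
  9+B+1 = 5 carry 1
  D+6+1 = 4 carry 1
  final carry 1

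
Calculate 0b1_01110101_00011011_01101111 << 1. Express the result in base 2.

0b10111010100011011011011110

Left shift by 1: append 1 zero bit.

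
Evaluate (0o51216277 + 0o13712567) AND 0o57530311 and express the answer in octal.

0o45130000

Add column by column in base 8, right to left:
  7+7 = 6 carry 1
  7+6+1 = 6 carry 1
  2+5+1 = 0 carry 1
  6+2+1 = 1 carry 1
  1+1+1 = 3
  2+7 = 1 carry 1
  1+3+1 = 5
  5+1 = 6
Sum = 0o65131066; now AND with 0o57530311:
  6&5=4, 5&7=5, 1&5=1, 3&3=3, 1&0=0, 0&3=0, 6&1=0, 6&1=0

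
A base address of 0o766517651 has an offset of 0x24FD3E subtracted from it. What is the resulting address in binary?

0b111101101011010001001101011

0o766517651 = 0b111110110101001111110101001 in binary.
0x24FD3E = 0b1001001111110100111110 in binary.
Subtract column by column in base 2:
  1-0 → 1
  0-1 → 1 (borrow)
  0-1-1 → 0 (borrow)
  1-1-1 → 1 (borrow)
  0-1-1 → 0 (borrow)
  1-1-1 → 1 (borrow)
  0-0-1 → 1 (borrow)
  1-0-1 → 0
  1-1 → 0
  1-0 → 1
  1-1 → 0
  1-1 → 0
  1-1 → 0
  0-1 → 1 (borrow)
  0-1-1 → 0 (borrow)
  1-1-1 → 1 (borrow)
  0-0-1 → 1 (borrow)
  1-0-1 → 0
  0-1 → 1 (borrow)
  1-0-1 → 0
  1-0 → 1
  0-1 → 1 (borrow)
  1-0-1 → 0
  1-0 → 1
  1-0 → 1
  1-0 → 1
  1-0 → 1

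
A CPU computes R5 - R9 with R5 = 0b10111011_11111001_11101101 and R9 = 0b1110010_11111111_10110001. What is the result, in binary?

Subtract column by column in base 2:
  1-1 → 0
  0-0 → 0
  1-0 → 1
  1-0 → 1
  0-1 → 1 (borrow)
  1-1-1 → 1 (borrow)
  1-0-1 → 0
  1-1 → 0
  1-1 → 0
  0-1 → 1 (borrow)
  0-1-1 → 0 (borrow)
  1-1-1 → 1 (borrow)
  1-1-1 → 1 (borrow)
  1-1-1 → 1 (borrow)
  1-1-1 → 1 (borrow)
  1-1-1 → 1 (borrow)
  1-0-1 → 0
  1-1 → 0
  0-0 → 0
  1-0 → 1
  1-1 → 0
  1-1 → 0
  0-1 → 1 (borrow)
  1-0-1 → 0

0b10010001111101000111100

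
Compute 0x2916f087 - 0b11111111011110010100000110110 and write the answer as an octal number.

0o1111744121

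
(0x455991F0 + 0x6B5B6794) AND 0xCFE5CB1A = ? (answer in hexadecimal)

Add column by column in base 16, right to left:
  0+4 = 4
  F+9 = 8 carry 1
  1+7+1 = 9
  9+6 = F
  9+B = 4 carry 1
  5+5+1 = B
  5+B = 0 carry 1
  4+6+1 = B
Sum = 0xB0B4F984; now AND with 0xCFE5CB1A:
  B&C=8, 0&F=0, B&E=A, 4&5=4, F&C=C, 9&B=9, 8&1=0, 4&A=0

0x80A4C900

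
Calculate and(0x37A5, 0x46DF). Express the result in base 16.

0x0685

AND each hex digit independently (no carries):
  3&4=0, 7&6=6, A&D=8, 5&F=5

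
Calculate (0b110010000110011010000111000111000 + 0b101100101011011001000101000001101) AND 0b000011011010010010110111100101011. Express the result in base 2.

Add column by column in base 2, right to left:
  0+1 = 1
  0+0 = 0
  0+1 = 1
  1+1 = 0 carry 1
  1+0+1 = 0 carry 1
  1+0+1 = 0 carry 1
  0+0+1 = 1
  0+0 = 0
  0+0 = 0
  1+1 = 0 carry 1
  1+0+1 = 0 carry 1
  1+1+1 = 1 carry 1
  0+0+1 = 1
  0+0 = 0
  0+0 = 0
  0+1 = 1
  1+0 = 1
  0+0 = 0
  1+1 = 0 carry 1
  1+1+1 = 1 carry 1
  0+0+1 = 1
  0+1 = 1
  1+1 = 0 carry 1
  1+0+1 = 0 carry 1
  0+1+1 = 0 carry 1
  0+0+1 = 1
  0+1 = 1
  0+0 = 0
  1+0 = 1
  0+1 = 1
  0+1 = 1
  1+0 = 1
  1+1 = 0 carry 1
  final carry 1
Sum = 0b1011110110001110011001100001000101; now AND with 0b000011011010010010110111100101011:
  1011110110001110011001100001000101
& 0000011011010010010110111100101011
= 0000010010000010010000100000000001

0b10010000010010000100000000001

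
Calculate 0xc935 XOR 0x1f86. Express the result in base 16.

XOR each hex digit independently (no carries):
  c^1=d, 9^f=6, 3^8=b, 5^6=3

0xd6b3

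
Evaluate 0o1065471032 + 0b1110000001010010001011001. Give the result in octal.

0b1110000001010010001011001 = 0o160122131 in octal.
Add column by column in base 8, right to left:
  2+1 = 3
  3+3 = 6
  0+1 = 1
  1+2 = 3
  7+2 = 1 carry 1
  4+1+1 = 6
  5+0 = 5
  6+6 = 4 carry 1
  0+1+1 = 2
  1+0 = 1

0o1245613163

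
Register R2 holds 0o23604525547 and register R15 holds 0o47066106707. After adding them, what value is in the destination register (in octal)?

Add column by column in base 8, right to left:
  7+7 = 6 carry 1
  4+0+1 = 5
  5+7 = 4 carry 1
  5+6+1 = 4 carry 1
  2+0+1 = 3
  5+1 = 6
  4+6 = 2 carry 1
  0+6+1 = 7
  6+0 = 6
  3+7 = 2 carry 1
  2+4+1 = 7

0o72672634456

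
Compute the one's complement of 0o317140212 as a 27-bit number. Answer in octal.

0o460637565

Each oct digit d becomes 7−d:
  3→4, 1→6, 7→0, 1→6, 4→3, 0→7, 2→5, 1→6, 2→5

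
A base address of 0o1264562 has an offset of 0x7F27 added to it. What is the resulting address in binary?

0b1011110100010011001

0o1264562 = 0b1010110100101110010 in binary.
0x7F27 = 0b111111100100111 in binary.
Add column by column in base 2, right to left:
  0+1 = 1
  1+1 = 0 carry 1
  0+1+1 = 0 carry 1
  0+0+1 = 1
  1+0 = 1
  1+1 = 0 carry 1
  1+0+1 = 0 carry 1
  0+0+1 = 1
  1+1 = 0 carry 1
  0+1+1 = 0 carry 1
  0+1+1 = 0 carry 1
  1+1+1 = 1 carry 1
  0+1+1 = 0 carry 1
  1+1+1 = 1 carry 1
  1+1+1 = 1 carry 1
  0+0+1 = 1
  1+0 = 1
  0+0 = 0
  1+0 = 1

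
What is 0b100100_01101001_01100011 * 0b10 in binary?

Multiply each base-2 digit by 2, carrying:
  1×2 = 2 → write 0 carry 1
  1×2+1 = 3 → write 1 carry 1
  0×2+1 = 1 → write 1
  0×2 = 0 → write 0
  0×2 = 0 → write 0
  1×2 = 2 → write 0 carry 1
  1×2+1 = 3 → write 1 carry 1
  0×2+1 = 1 → write 1
  1×2 = 2 → write 0 carry 1
  0×2+1 = 1 → write 1
  0×2 = 0 → write 0
  1×2 = 2 → write 0 carry 1
  0×2+1 = 1 → write 1
  1×2 = 2 → write 0 carry 1
  1×2+1 = 3 → write 1 carry 1
  0×2+1 = 1 → write 1
  0×2 = 0 → write 0
  0×2 = 0 → write 0
  1×2 = 2 → write 0 carry 1
  0×2+1 = 1 → write 1
  0×2 = 0 → write 0
  1×2 = 2 → write 0 carry 1
  remaining carry: 1

0b10010001101001011000110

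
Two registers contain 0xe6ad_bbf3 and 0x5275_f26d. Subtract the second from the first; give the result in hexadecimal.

0x9437c986

Subtract column by column in base 16:
  3-d → 6 (borrow)
  f-6-1 → 8
  b-2 → 9
  b-f → c (borrow)
  d-5-1 → 7
  a-7 → 3
  6-2 → 4
  e-5 → 9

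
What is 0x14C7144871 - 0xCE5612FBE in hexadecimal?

Subtract column by column in base 16:
  1-E → 3 (borrow)
  7-B-1 → B (borrow)
  8-F-1 → 8 (borrow)
  4-2-1 → 1
  4-1 → 3
  1-6 → B (borrow)
  7-5-1 → 1
  C-E → E (borrow)
  4-C-1 → 7 (borrow)
  1-0-1 → 0

0x7E1B318B3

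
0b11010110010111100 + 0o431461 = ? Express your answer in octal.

0b11010110010111100 = 0o326274 in octal.
Add column by column in base 8, right to left:
  4+1 = 5
  7+6 = 5 carry 1
  2+4+1 = 7
  6+1 = 7
  2+3 = 5
  3+4 = 7

0o757755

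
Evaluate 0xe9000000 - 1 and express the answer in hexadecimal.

The trailing 6 digits are 0, so subtracting 1 borrows through: they become F and the next digit up decrements.

0xe8ffffff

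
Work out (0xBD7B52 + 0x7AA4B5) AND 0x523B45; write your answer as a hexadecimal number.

0x102005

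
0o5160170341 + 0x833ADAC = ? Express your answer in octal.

0x833ADAC = 0o1014726654 in octal.
Add column by column in base 8, right to left:
  1+4 = 5
  4+5 = 1 carry 1
  3+6+1 = 2 carry 1
  0+6+1 = 7
  7+2 = 1 carry 1
  1+7+1 = 1 carry 1
  0+4+1 = 5
  6+1 = 7
  1+0 = 1
  5+1 = 6

0o6175117215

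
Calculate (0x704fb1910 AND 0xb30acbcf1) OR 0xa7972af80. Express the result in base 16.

0x704fb1910 AND 0xb30acbcf1 = 0x300a81810.
Then OR with 0xa7972af80.

0xb79fabf90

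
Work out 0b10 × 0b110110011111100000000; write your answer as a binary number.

0b1101100111111000000000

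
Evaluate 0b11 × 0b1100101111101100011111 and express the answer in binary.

Multiply each base-2 digit by 3, carrying:
  1×3 = 3 → write 1 carry 1
  1×3+1 = 4 → write 0 carry 2
  1×3+2 = 5 → write 1 carry 2
  1×3+2 = 5 → write 1 carry 2
  1×3+2 = 5 → write 1 carry 2
  0×3+2 = 2 → write 0 carry 1
  0×3+1 = 1 → write 1
  0×3 = 0 → write 0
  1×3 = 3 → write 1 carry 1
  1×3+1 = 4 → write 0 carry 2
  0×3+2 = 2 → write 0 carry 1
  1×3+1 = 4 → write 0 carry 2
  1×3+2 = 5 → write 1 carry 2
  1×3+2 = 5 → write 1 carry 2
  1×3+2 = 5 → write 1 carry 2
  1×3+2 = 5 → write 1 carry 2
  0×3+2 = 2 → write 0 carry 1
  1×3+1 = 4 → write 0 carry 2
  0×3+2 = 2 → write 0 carry 1
  0×3+1 = 1 → write 1
  1×3 = 3 → write 1 carry 1
  1×3+1 = 4 → write 0 carry 2
  remaining carry: 10

0b100110001111000101011101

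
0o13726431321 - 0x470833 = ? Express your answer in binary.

0o13726431321 = 0b1011111010110100011001011010001 in binary.
0x470833 = 0b10001110000100000110011 in binary.
Subtract column by column in base 2:
  1-1 → 0
  0-1 → 1 (borrow)
  0-0-1 → 1 (borrow)
  0-0-1 → 1 (borrow)
  1-1-1 → 1 (borrow)
  0-1-1 → 0 (borrow)
  1-0-1 → 0
  1-0 → 1
  0-0 → 0
  1-0 → 1
  0-0 → 0
  0-1 → 1 (borrow)
  1-0-1 → 0
  1-0 → 1
  0-0 → 0
  0-0 → 0
  0-1 → 1 (borrow)
  1-1-1 → 1 (borrow)
  0-1-1 → 0 (borrow)
  1-0-1 → 0
  1-0 → 1
  0-0 → 0
  1-1 → 0
  0-0 → 0
  1-0 → 1
  1-0 → 1
  1-0 → 1
  1-0 → 1
  1-0 → 1
  0-0 → 0
  1-0 → 1

0b1011111000100110010101010011110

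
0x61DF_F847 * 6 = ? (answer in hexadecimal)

0x24B3FD1AA

Multiply each base-16 digit by 6, carrying:
  7×6 = 42 → write A carry 2
  4×6+2 = 26 → write A carry 1
  8×6+1 = 49 → write 1 carry 3
  F×6+3 = 93 → write D carry 5
  F×6+5 = 95 → write F carry 5
  D×6+5 = 83 → write 3 carry 5
  1×6+5 = 11 → write B
  6×6 = 36 → write 4 carry 2
  remaining carry: 2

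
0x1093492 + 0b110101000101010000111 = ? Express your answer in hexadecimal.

0b110101000101010000111 = 0x1a8a87 in hexadecimal.
Add column by column in base 16, right to left:
  2+7 = 9
  9+8 = 1 carry 1
  4+a+1 = f
  3+8 = b
  9+a = 3 carry 1
  0+1+1 = 2
  1+0 = 1

0x123bf19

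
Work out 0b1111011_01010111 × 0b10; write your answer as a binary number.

0b1111011010101110

Multiply each base-2 digit by 2, carrying:
  1×2 = 2 → write 0 carry 1
  1×2+1 = 3 → write 1 carry 1
  1×2+1 = 3 → write 1 carry 1
  0×2+1 = 1 → write 1
  1×2 = 2 → write 0 carry 1
  0×2+1 = 1 → write 1
  1×2 = 2 → write 0 carry 1
  0×2+1 = 1 → write 1
  1×2 = 2 → write 0 carry 1
  1×2+1 = 3 → write 1 carry 1
  0×2+1 = 1 → write 1
  1×2 = 2 → write 0 carry 1
  1×2+1 = 3 → write 1 carry 1
  1×2+1 = 3 → write 1 carry 1
  1×2+1 = 3 → write 1 carry 1
  remaining carry: 1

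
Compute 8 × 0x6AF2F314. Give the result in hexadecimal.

0x3579798A0

Multiply each base-16 digit by 8, carrying:
  4×8 = 32 → write 0 carry 2
  1×8+2 = 10 → write A
  3×8 = 24 → write 8 carry 1
  F×8+1 = 121 → write 9 carry 7
  2×8+7 = 23 → write 7 carry 1
  F×8+1 = 121 → write 9 carry 7
  A×8+7 = 87 → write 7 carry 5
  6×8+5 = 53 → write 5 carry 3
  remaining carry: 3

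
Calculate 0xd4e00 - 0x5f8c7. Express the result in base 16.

Subtract column by column in base 16:
  0-7 → 9 (borrow)
  0-c-1 → 3 (borrow)
  e-8-1 → 5
  4-f → 5 (borrow)
  d-5-1 → 7

0x75539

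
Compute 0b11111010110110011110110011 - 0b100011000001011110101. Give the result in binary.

0b11110110011110010010111110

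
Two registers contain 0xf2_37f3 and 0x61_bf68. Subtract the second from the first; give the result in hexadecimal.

Subtract column by column in base 16:
  3-8 → b (borrow)
  f-6-1 → 8
  7-f → 8 (borrow)
  3-b-1 → 7 (borrow)
  2-1-1 → 0
  f-6 → 9

0x90788b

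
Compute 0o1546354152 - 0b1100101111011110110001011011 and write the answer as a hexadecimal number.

0xDBEC0F

0o1546354152 = 0xD99D86A in hexadecimal.
0b1100101111011110110001011011 = 0xCBDEC5B in hexadecimal.
Subtract column by column in base 16:
  A-B → F (borrow)
  6-5-1 → 0
  8-C → C (borrow)
  D-E-1 → E (borrow)
  9-D-1 → B (borrow)
  9-B-1 → D (borrow)
  D-C-1 → 0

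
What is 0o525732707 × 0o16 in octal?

0o11262770342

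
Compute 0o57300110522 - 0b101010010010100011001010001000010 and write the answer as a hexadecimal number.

0x28aefd10

0o57300110522 = 0x17b009152 in hexadecimal.
0b101010010010100011001010001000010 = 0x152519442 in hexadecimal.
Subtract column by column in base 16:
  2-2 → 0
  5-4 → 1
  1-4 → d (borrow)
  9-9-1 → f (borrow)
  0-1-1 → e (borrow)
  0-5-1 → a (borrow)
  b-2-1 → 8
  7-5 → 2
  1-1 → 0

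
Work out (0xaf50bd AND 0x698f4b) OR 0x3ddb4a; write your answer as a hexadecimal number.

0x3ddb4b

0xaf50bd AND 0x698f4b = 0x290009.
Then OR with 0x3ddb4a.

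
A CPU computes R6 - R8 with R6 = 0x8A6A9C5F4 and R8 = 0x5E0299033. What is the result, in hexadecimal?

Subtract column by column in base 16:
  4-3 → 1
  F-3 → C
  5-0 → 5
  C-9 → 3
  9-9 → 0
  A-2 → 8
  6-0 → 6
  A-E → C (borrow)
  8-5-1 → 2

0x2C68035C1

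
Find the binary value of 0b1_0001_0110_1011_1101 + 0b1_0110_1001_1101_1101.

0b101000000010011010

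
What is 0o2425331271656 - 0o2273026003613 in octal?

0o132303266043

Subtract column by column in base 8:
  6-3 → 3
  5-1 → 4
  6-6 → 0
  1-3 → 6 (borrow)
  7-0-1 → 6
  2-0 → 2
  1-6 → 3 (borrow)
  3-2-1 → 0
  3-0 → 3
  5-3 → 2
  2-7 → 3 (borrow)
  4-2-1 → 1
  2-2 → 0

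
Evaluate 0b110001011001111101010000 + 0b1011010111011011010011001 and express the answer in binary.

0b10001100010101010111101001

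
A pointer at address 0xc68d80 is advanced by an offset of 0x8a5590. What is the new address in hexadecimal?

0x150e310

Add column by column in base 16, right to left:
  0+0 = 0
  8+9 = 1 carry 1
  d+5+1 = 3 carry 1
  8+5+1 = e
  6+a = 0 carry 1
  c+8+1 = 5 carry 1
  final carry 1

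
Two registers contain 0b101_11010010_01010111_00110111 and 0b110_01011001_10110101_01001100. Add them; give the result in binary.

Add column by column in base 2, right to left:
  1+0 = 1
  1+0 = 1
  1+1 = 0 carry 1
  0+1+1 = 0 carry 1
  1+0+1 = 0 carry 1
  1+0+1 = 0 carry 1
  0+1+1 = 0 carry 1
  0+0+1 = 1
  1+1 = 0 carry 1
  1+0+1 = 0 carry 1
  1+1+1 = 1 carry 1
  0+0+1 = 1
  1+1 = 0 carry 1
  0+1+1 = 0 carry 1
  1+0+1 = 0 carry 1
  0+1+1 = 0 carry 1
  0+1+1 = 0 carry 1
  1+0+1 = 0 carry 1
  0+0+1 = 1
  0+1 = 1
  1+1 = 0 carry 1
  0+0+1 = 1
  1+1 = 0 carry 1
  1+0+1 = 0 carry 1
  1+0+1 = 0 carry 1
  0+1+1 = 0 carry 1
  1+1+1 = 1 carry 1
  final carry 1

0b1100001011000000110010000011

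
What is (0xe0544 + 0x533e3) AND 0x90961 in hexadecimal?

Add column by column in base 16, right to left:
  4+3 = 7
  4+e = 2 carry 1
  5+3+1 = 9
  0+3 = 3
  e+5 = 3 carry 1
  final carry 1
Sum = 0x133927; now AND with 0x90961:
  1&0=0, 3&9=1, 3&0=0, 9&9=9, 2&6=2, 7&1=1

0x10921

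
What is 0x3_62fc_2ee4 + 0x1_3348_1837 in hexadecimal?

0x49644471b

Add column by column in base 16, right to left:
  4+7 = b
  e+3 = 1 carry 1
  e+8+1 = 7 carry 1
  2+1+1 = 4
  c+8 = 4 carry 1
  f+4+1 = 4 carry 1
  2+3+1 = 6
  6+3 = 9
  3+1 = 4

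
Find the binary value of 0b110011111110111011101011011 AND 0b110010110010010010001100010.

AND bit by bit (1 only where both bits are 1):
  110011111110111011101011011
& 110010110010010010001100010
= 110010110010010010001000010

0b110010110010010010001000010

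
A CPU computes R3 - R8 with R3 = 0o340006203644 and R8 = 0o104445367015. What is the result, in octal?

0o233340614627

Subtract column by column in base 8:
  4-5 → 7 (borrow)
  4-1-1 → 2
  6-0 → 6
  3-7 → 4 (borrow)
  0-6-1 → 1 (borrow)
  2-3-1 → 6 (borrow)
  6-5-1 → 0
  0-4 → 4 (borrow)
  0-4-1 → 3 (borrow)
  0-4-1 → 3 (borrow)
  4-0-1 → 3
  3-1 → 2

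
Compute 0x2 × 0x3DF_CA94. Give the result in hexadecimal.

Multiply each base-16 digit by 2, carrying:
  4×2 = 8 → write 8
  9×2 = 18 → write 2 carry 1
  A×2+1 = 21 → write 5 carry 1
  C×2+1 = 25 → write 9 carry 1
  F×2+1 = 31 → write F carry 1
  D×2+1 = 27 → write B carry 1
  3×2+1 = 7 → write 7

0x7BF9528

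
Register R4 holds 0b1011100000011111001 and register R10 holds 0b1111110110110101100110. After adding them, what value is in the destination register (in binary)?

0b10001010010111001011111

Add column by column in base 2, right to left:
  1+0 = 1
  0+1 = 1
  0+1 = 1
  1+0 = 1
  1+0 = 1
  1+1 = 0 carry 1
  1+1+1 = 1 carry 1
  1+0+1 = 0 carry 1
  0+1+1 = 0 carry 1
  0+0+1 = 1
  0+1 = 1
  0+1 = 1
  0+0 = 0
  0+1 = 1
  1+1 = 0 carry 1
  1+0+1 = 0 carry 1
  1+1+1 = 1 carry 1
  0+1+1 = 0 carry 1
  1+1+1 = 1 carry 1
  0+1+1 = 0 carry 1
  0+1+1 = 0 carry 1
  0+1+1 = 0 carry 1
  final carry 1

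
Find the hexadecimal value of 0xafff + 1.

The trailing 3 digits are F (max in base 16), so adding 1 cascades: they roll to 0 and the next digit up increments.

0xb000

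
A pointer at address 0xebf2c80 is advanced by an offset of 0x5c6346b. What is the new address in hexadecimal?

0x148560eb

Add column by column in base 16, right to left:
  0+b = b
  8+6 = e
  c+4 = 0 carry 1
  2+3+1 = 6
  f+6 = 5 carry 1
  b+c+1 = 8 carry 1
  e+5+1 = 4 carry 1
  final carry 1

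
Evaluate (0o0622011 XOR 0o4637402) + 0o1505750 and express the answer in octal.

First 0o0622011 XOR 0o4637402 = 0o4015413.
Add column by column in base 8, right to left:
  3+0 = 3
  1+5 = 6
  4+7 = 3 carry 1
  5+5+1 = 3 carry 1
  1+0+1 = 2
  0+5 = 5
  4+1 = 5

0o5523363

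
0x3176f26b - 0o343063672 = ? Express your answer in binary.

0x3176f26b = 0b110001011101101111001001101011 in binary.
0o343063672 = 0b11100011000110011110111010 in binary.
Subtract column by column in base 2:
  1-0 → 1
  1-1 → 0
  0-0 → 0
  1-1 → 0
  0-1 → 1 (borrow)
  1-1-1 → 1 (borrow)
  1-0-1 → 0
  0-1 → 1 (borrow)
  0-1-1 → 0 (borrow)
  1-1-1 → 1 (borrow)
  0-1-1 → 0 (borrow)
  0-0-1 → 1 (borrow)
  1-0-1 → 0
  1-1 → 0
  1-1 → 0
  1-0 → 1
  0-0 → 0
  1-0 → 1
  1-1 → 0
  0-1 → 1 (borrow)
  1-0-1 → 0
  1-0 → 1
  1-0 → 1
  0-1 → 1 (borrow)
  1-1-1 → 1 (borrow)
  0-1-1 → 0 (borrow)
  0-0-1 → 1 (borrow)
  0-0-1 → 1 (borrow)
  1-0-1 → 0
  1-0 → 1

0b101101111010101000101010110001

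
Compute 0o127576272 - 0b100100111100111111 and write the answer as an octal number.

0b100100111100111111 = 0o447477 in octal.
Subtract column by column in base 8:
  2-7 → 3 (borrow)
  7-7-1 → 7 (borrow)
  2-4-1 → 5 (borrow)
  6-7-1 → 6 (borrow)
  7-4-1 → 2
  5-4 → 1
  7-0 → 7
  2-0 → 2
  1-0 → 1

0o127126573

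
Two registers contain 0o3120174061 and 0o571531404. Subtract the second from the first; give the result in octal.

Subtract column by column in base 8:
  1-4 → 5 (borrow)
  6-0-1 → 5
  0-4 → 4 (borrow)
  4-1-1 → 2
  7-3 → 4
  1-5 → 4 (borrow)
  0-1-1 → 6 (borrow)
  2-7-1 → 2 (borrow)
  1-5-1 → 3 (borrow)
  3-0-1 → 2

0o2326442455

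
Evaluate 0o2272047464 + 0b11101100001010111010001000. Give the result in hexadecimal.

0o2272047464 = 0x12E84F34 in hexadecimal.
0b11101100001010111010001000 = 0x3B0AE88 in hexadecimal.
Add column by column in base 16, right to left:
  4+8 = C
  3+8 = B
  F+E = D carry 1
  4+A+1 = F
  8+0 = 8
  E+B = 9 carry 1
  2+3+1 = 6
  1+0 = 1

0x1698FDBC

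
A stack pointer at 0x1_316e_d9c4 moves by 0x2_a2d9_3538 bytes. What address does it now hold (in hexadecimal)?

Add column by column in base 16, right to left:
  4+8 = c
  c+3 = f
  9+5 = e
  d+3 = 0 carry 1
  e+9+1 = 8 carry 1
  6+d+1 = 4 carry 1
  1+2+1 = 4
  3+a = d
  1+2 = 3

0x3d4480efc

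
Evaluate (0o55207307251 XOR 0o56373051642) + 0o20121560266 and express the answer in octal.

First 0o55207307251 XOR 0o56373051642 = 0o03174356413.
Add column by column in base 8, right to left:
  3+6 = 1 carry 1
  1+6+1 = 0 carry 1
  4+2+1 = 7
  6+0 = 6
  5+6 = 3 carry 1
  3+5+1 = 1 carry 1
  4+1+1 = 6
  7+2 = 1 carry 1
  1+1+1 = 3
  3+0 = 3
  0+2 = 2

0o23316136701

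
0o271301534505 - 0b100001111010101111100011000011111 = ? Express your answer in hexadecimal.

0x4bbaef326

0o271301534505 = 0x5cb06b945 in hexadecimal.
0b100001111010101111100011000011111 = 0x10f57c61f in hexadecimal.
Subtract column by column in base 16:
  5-f → 6 (borrow)
  4-1-1 → 2
  9-6 → 3
  b-c → f (borrow)
  6-7-1 → e (borrow)
  0-5-1 → a (borrow)
  b-f-1 → b (borrow)
  c-0-1 → b
  5-1 → 4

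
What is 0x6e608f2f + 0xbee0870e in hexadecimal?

Add column by column in base 16, right to left:
  f+e = d carry 1
  2+0+1 = 3
  f+7 = 6 carry 1
  8+8+1 = 1 carry 1
  0+0+1 = 1
  6+e = 4 carry 1
  e+e+1 = d carry 1
  6+b+1 = 2 carry 1
  final carry 1

0x12d41163d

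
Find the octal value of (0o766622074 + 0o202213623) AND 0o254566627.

Add column by column in base 8, right to left:
  4+3 = 7
  7+2 = 1 carry 1
  0+6+1 = 7
  2+3 = 5
  2+1 = 3
  6+2 = 0 carry 1
  6+2+1 = 1 carry 1
  6+0+1 = 7
  7+2 = 1 carry 1
  final carry 1
Sum = 0o1171035717; now AND with 0o254566627:
  1&0=0, 1&2=0, 7&5=5, 1&4=0, 0&5=0, 3&6=2, 5&6=4, 7&6=6, 1&2=0, 7&7=7

0o50024607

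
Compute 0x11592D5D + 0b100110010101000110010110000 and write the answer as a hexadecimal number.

0x1623BA0D

0b100110010101000110010110000 = 0x4CA8CB0 in hexadecimal.
Add column by column in base 16, right to left:
  D+0 = D
  5+B = 0 carry 1
  D+C+1 = A carry 1
  2+8+1 = B
  9+A = 3 carry 1
  5+C+1 = 2 carry 1
  1+4+1 = 6
  1+0 = 1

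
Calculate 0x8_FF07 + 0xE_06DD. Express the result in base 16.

0x1705E4

Add column by column in base 16, right to left:
  7+D = 4 carry 1
  0+D+1 = E
  F+6 = 5 carry 1
  F+0+1 = 0 carry 1
  8+E+1 = 7 carry 1
  final carry 1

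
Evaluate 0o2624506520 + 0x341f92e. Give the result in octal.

0x341f92e = 0o320374456 in octal.
Add column by column in base 8, right to left:
  0+6 = 6
  2+5 = 7
  5+4 = 1 carry 1
  6+4+1 = 3 carry 1
  0+7+1 = 0 carry 1
  5+3+1 = 1 carry 1
  4+0+1 = 5
  2+2 = 4
  6+3 = 1 carry 1
  2+0+1 = 3

0o3145103176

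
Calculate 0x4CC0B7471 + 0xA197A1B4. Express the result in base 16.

Add column by column in base 16, right to left:
  1+4 = 5
  7+B = 2 carry 1
  4+1+1 = 6
  7+A = 1 carry 1
  B+7+1 = 3 carry 1
  0+9+1 = A
  C+1 = D
  C+A = 6 carry 1
  4+0+1 = 5

0x56DA31625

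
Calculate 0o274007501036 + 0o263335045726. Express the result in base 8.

0o557344546764

Add column by column in base 8, right to left:
  6+6 = 4 carry 1
  3+2+1 = 6
  0+7 = 7
  1+5 = 6
  0+4 = 4
  5+0 = 5
  7+5 = 4 carry 1
  0+3+1 = 4
  0+3 = 3
  4+3 = 7
  7+6 = 5 carry 1
  2+2+1 = 5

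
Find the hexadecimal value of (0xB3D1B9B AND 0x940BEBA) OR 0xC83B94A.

0xB3D1B9B AND 0x940BEBA = 0x9001A9A.
Then OR with 0xC83B94A.

0xD83BBDA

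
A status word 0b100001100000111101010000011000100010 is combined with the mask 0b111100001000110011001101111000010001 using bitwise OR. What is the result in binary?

0b111101101000111111011101111000110011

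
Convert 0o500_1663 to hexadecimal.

Each octal digit is 3 bits: 5=101 0=000 0=000 1=001 6=110 6=110 3=011.
Group the bits into nibbles: 0001 0100 0000 0011 1011 0011 → 1403b3.

0x1403b3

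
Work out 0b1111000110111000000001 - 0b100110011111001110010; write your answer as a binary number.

Subtract column by column in base 2:
  1-0 → 1
  0-1 → 1 (borrow)
  0-0-1 → 1 (borrow)
  0-0-1 → 1 (borrow)
  0-1-1 → 0 (borrow)
  0-1-1 → 0 (borrow)
  0-1-1 → 0 (borrow)
  0-0-1 → 1 (borrow)
  0-0-1 → 1 (borrow)
  1-1-1 → 1 (borrow)
  1-1-1 → 1 (borrow)
  1-1-1 → 1 (borrow)
  0-1-1 → 0 (borrow)
  1-1-1 → 1 (borrow)
  1-0-1 → 0
  0-0 → 0
  0-1 → 1 (borrow)
  0-1-1 → 0 (borrow)
  1-0-1 → 0
  1-0 → 1
  1-1 → 0
  1-0 → 1

0b1010010010111110001111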